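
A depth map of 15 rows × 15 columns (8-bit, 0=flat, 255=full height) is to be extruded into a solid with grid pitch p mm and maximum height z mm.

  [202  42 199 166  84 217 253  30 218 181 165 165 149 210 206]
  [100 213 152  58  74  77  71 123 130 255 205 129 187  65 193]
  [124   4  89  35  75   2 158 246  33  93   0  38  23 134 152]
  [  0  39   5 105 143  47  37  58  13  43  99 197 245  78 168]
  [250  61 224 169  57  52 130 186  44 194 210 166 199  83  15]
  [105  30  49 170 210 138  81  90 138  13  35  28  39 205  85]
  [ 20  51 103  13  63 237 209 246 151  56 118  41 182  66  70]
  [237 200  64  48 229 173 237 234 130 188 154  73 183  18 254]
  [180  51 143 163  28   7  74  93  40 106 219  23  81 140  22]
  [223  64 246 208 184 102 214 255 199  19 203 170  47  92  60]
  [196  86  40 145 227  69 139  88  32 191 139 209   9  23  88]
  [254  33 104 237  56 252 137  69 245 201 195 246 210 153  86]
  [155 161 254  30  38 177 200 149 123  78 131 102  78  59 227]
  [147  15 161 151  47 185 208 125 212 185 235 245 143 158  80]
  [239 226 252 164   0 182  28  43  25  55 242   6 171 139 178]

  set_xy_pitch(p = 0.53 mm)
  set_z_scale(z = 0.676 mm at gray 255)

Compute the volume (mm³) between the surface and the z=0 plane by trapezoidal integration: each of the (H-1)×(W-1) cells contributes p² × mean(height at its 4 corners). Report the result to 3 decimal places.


18.140

height_mm = gray/255 × 0.676; cell vol = 0.53² × mean(4 corners)
unit = 0.53² × 0.676 / (4×255) = 0.000186165 mm³ per gray-sum
row 0: Σ corner-gray over 14 cells = 8337  → 1.5521
row 1: Σ corner-gray over 14 cells = 5907  → 1.0997
row 2: Σ corner-gray over 14 cells = 4522  → 0.8418
row 3: Σ corner-gray over 14 cells = 6201  → 1.1544
row 4: Σ corner-gray over 14 cells = 6457  → 1.2021
row 5: Σ corner-gray over 14 cells = 5804  → 1.0805
row 6: Σ corner-gray over 14 cells = 7515  → 1.3990
row 7: Σ corner-gray over 14 cells = 6891  → 1.2829
row 8: Σ corner-gray over 14 cells = 6827  → 1.2709
row 9: Σ corner-gray over 14 cells = 7367  → 1.3715
row 10: Σ corner-gray over 14 cells = 7694  → 1.4324
row 11: Σ corner-gray over 14 cells = 8158  → 1.5187
row 12: Σ corner-gray over 14 cells = 7909  → 1.4724
row 13: Σ corner-gray over 14 cells = 7850  → 1.4614
Σ rows: total corner-gray = 97439  → 18.1397 mm³


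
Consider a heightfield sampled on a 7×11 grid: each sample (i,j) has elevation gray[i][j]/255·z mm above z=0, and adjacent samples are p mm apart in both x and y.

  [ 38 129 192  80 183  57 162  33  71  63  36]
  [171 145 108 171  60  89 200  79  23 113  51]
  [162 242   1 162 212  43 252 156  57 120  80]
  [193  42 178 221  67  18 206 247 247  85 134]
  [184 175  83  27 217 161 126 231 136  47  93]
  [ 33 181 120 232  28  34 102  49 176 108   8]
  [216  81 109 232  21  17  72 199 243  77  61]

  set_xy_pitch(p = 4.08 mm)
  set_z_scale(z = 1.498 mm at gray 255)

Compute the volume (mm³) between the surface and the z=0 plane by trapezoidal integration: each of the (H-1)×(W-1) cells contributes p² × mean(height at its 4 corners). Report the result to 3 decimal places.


726.551

height_mm = gray/255 × 1.498; cell vol = 4.08² × mean(4 corners)
unit = 4.08² × 1.498 / (4×255) = 0.0244474 mm³ per gray-sum
row 0: Σ corner-gray over 10 cells = 4212  → 102.9723
row 1: Σ corner-gray over 10 cells = 4930  → 120.5255
row 2: Σ corner-gray over 10 cells = 5681  → 138.8855
row 3: Σ corner-gray over 10 cells = 5632  → 137.6875
row 4: Σ corner-gray over 10 cells = 4784  → 116.9562
row 5: Σ corner-gray over 10 cells = 4480  → 109.5242
Σ rows: total corner-gray = 29719  → 726.5511 mm³


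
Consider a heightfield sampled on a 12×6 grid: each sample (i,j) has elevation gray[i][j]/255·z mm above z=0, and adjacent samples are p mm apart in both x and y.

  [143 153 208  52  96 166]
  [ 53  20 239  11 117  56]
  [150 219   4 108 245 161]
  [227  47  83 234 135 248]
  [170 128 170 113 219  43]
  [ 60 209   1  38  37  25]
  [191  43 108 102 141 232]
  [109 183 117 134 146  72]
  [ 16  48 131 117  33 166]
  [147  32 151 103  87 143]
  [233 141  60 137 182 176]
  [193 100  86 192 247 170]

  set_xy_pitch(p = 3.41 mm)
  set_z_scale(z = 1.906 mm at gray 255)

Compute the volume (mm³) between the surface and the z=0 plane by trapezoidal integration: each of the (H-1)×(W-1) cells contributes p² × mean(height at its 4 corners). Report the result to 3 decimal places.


height_mm = gray/255 × 1.906; cell vol = 3.41² × mean(4 corners)
unit = 3.41² × 1.906 / (4×255) = 0.0217286 mm³ per gray-sum
row 0: Σ corner-gray over 5 cells = 2210  → 48.0202
row 1: Σ corner-gray over 5 cells = 2346  → 50.9753
row 2: Σ corner-gray over 5 cells = 2936  → 63.7951
row 3: Σ corner-gray over 5 cells = 2946  → 64.0124
row 4: Σ corner-gray over 5 cells = 2128  → 46.2384
row 5: Σ corner-gray over 5 cells = 1866  → 40.5455
row 6: Σ corner-gray over 5 cells = 2552  → 55.4514
row 7: Σ corner-gray over 5 cells = 2181  → 47.3900
row 8: Σ corner-gray over 5 cells = 1876  → 40.7628
row 9: Σ corner-gray over 5 cells = 2485  → 53.9955
row 10: Σ corner-gray over 5 cells = 3062  → 66.5329
Σ rows: total corner-gray = 26588  → 577.7197 mm³

577.720


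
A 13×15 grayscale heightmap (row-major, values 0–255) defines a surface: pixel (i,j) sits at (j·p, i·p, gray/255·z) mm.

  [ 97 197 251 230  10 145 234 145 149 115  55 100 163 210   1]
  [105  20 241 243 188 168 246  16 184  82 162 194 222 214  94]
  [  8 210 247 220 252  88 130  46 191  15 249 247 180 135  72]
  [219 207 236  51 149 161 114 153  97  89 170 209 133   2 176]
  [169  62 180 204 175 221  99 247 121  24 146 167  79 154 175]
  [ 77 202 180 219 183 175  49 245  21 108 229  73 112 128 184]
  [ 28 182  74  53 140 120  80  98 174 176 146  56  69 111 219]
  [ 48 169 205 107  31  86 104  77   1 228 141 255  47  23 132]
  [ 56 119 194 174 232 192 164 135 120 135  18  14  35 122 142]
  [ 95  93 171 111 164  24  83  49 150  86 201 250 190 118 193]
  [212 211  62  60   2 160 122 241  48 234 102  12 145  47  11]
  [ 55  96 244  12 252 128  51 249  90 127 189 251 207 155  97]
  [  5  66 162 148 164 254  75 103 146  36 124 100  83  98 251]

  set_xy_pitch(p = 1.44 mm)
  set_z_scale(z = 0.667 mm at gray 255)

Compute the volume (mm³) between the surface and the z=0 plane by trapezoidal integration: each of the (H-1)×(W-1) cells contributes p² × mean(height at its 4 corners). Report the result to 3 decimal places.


124.269

height_mm = gray/255 × 0.667; cell vol = 1.44² × mean(4 corners)
unit = 1.44² × 0.667 / (4×255) = 0.00135597 mm³ per gray-sum
row 0: Σ corner-gray over 14 cells = 8665  → 11.7495
row 1: Σ corner-gray over 14 cells = 9059  → 12.2837
row 2: Σ corner-gray over 14 cells = 8437  → 11.4403
row 3: Σ corner-gray over 14 cells = 8039  → 10.9007
row 4: Σ corner-gray over 14 cells = 8211  → 11.1339
row 5: Σ corner-gray over 14 cells = 7314  → 9.9176
row 6: Σ corner-gray over 14 cells = 6333  → 8.5874
row 7: Σ corner-gray over 14 cells = 6634  → 8.9955
row 8: Σ corner-gray over 14 cells = 7174  → 9.7277
row 9: Σ corner-gray over 14 cells = 6783  → 9.1976
row 10: Σ corner-gray over 14 cells = 7369  → 9.9922
row 11: Σ corner-gray over 14 cells = 7628  → 10.3434
Σ rows: total corner-gray = 91646  → 124.2694 mm³


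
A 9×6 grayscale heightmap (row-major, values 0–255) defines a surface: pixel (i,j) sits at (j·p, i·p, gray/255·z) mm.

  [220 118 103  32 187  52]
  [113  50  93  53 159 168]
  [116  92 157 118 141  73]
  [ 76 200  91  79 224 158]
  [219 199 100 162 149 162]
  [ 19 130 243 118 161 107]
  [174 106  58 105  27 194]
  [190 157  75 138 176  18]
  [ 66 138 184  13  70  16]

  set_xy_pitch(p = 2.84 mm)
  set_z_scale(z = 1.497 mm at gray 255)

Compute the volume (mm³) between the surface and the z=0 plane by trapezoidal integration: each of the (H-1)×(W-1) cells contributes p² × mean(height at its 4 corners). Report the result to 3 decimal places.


height_mm = gray/255 × 1.497; cell vol = 2.84² × mean(4 corners)
unit = 2.84² × 1.497 / (4×255) = 0.0118375 mm³ per gray-sum
row 0: Σ corner-gray over 5 cells = 2143  → 25.3677
row 1: Σ corner-gray over 5 cells = 2196  → 25.9950
row 2: Σ corner-gray over 5 cells = 2627  → 31.0970
row 3: Σ corner-gray over 5 cells = 3023  → 35.7846
row 4: Σ corner-gray over 5 cells = 3031  → 35.8793
row 5: Σ corner-gray over 5 cells = 2390  → 28.2915
row 6: Σ corner-gray over 5 cells = 2260  → 26.7526
row 7: Σ corner-gray over 5 cells = 2192  → 25.9477
Σ rows: total corner-gray = 19862  → 235.1155 mm³

235.116


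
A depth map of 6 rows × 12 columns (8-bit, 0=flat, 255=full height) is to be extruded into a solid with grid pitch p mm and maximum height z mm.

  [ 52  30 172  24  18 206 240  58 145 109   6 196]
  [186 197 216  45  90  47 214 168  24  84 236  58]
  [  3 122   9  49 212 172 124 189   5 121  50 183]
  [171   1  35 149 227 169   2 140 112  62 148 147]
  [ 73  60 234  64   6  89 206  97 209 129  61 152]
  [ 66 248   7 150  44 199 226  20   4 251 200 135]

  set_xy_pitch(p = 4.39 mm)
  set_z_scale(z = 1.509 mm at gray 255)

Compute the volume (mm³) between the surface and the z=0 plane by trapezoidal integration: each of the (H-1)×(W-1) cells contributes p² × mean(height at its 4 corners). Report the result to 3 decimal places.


724.331

height_mm = gray/255 × 1.509; cell vol = 4.39² × mean(4 corners)
unit = 4.39² × 1.509 / (4×255) = 0.0285114 mm³ per gray-sum
row 0: Σ corner-gray over 11 cells = 5150  → 146.8336
row 1: Σ corner-gray over 11 cells = 5178  → 147.6319
row 2: Σ corner-gray over 11 cells = 4700  → 134.0034
row 3: Σ corner-gray over 11 cells = 4943  → 140.9317
row 4: Σ corner-gray over 11 cells = 5434  → 154.9308
Σ rows: total corner-gray = 25405  → 724.3314 mm³


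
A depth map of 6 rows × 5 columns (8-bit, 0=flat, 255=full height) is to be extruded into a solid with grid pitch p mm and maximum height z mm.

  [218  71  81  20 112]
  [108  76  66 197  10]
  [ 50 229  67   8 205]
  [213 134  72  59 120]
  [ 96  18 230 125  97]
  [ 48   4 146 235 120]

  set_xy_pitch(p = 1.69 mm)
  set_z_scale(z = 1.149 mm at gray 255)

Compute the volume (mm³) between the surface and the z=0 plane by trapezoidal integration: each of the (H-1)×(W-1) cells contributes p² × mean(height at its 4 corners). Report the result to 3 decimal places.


height_mm = gray/255 × 1.149; cell vol = 1.69² × mean(4 corners)
unit = 1.69² × 1.149 / (4×255) = 0.00321731 mm³ per gray-sum
row 0: Σ corner-gray over 4 cells = 1470  → 4.7294
row 1: Σ corner-gray over 4 cells = 1659  → 5.3375
row 2: Σ corner-gray over 4 cells = 1726  → 5.5531
row 3: Σ corner-gray over 4 cells = 1802  → 5.7976
row 4: Σ corner-gray over 4 cells = 1877  → 6.0389
Σ rows: total corner-gray = 8534  → 27.4565 mm³

27.457


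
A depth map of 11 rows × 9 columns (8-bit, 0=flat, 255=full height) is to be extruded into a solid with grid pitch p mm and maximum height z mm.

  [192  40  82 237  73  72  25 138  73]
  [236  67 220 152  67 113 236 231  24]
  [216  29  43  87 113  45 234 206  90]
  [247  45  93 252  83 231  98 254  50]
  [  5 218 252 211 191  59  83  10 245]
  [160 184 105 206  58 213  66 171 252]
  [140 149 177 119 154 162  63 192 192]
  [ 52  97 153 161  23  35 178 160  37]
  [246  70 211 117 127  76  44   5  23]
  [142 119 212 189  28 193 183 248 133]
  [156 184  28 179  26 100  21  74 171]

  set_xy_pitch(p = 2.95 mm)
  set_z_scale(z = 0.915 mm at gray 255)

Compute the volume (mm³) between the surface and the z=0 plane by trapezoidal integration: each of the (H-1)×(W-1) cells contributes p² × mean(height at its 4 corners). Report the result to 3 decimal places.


height_mm = gray/255 × 0.915; cell vol = 2.95² × mean(4 corners)
unit = 2.95² × 0.915 / (4×255) = 0.00780665 mm³ per gray-sum
row 0: Σ corner-gray over 8 cells = 4031  → 31.4686
row 1: Σ corner-gray over 8 cells = 4252  → 33.1939
row 2: Σ corner-gray over 8 cells = 4229  → 33.0143
row 3: Σ corner-gray over 8 cells = 4707  → 36.7459
row 4: Σ corner-gray over 8 cells = 4716  → 36.8162
row 5: Σ corner-gray over 8 cells = 4782  → 37.3314
row 6: Σ corner-gray over 8 cells = 4067  → 31.7497
row 7: Σ corner-gray over 8 cells = 3272  → 25.5434
row 8: Σ corner-gray over 8 cells = 4188  → 32.6943
row 9: Σ corner-gray over 8 cells = 4170  → 32.5537
Σ rows: total corner-gray = 42414  → 331.1114 mm³

331.111


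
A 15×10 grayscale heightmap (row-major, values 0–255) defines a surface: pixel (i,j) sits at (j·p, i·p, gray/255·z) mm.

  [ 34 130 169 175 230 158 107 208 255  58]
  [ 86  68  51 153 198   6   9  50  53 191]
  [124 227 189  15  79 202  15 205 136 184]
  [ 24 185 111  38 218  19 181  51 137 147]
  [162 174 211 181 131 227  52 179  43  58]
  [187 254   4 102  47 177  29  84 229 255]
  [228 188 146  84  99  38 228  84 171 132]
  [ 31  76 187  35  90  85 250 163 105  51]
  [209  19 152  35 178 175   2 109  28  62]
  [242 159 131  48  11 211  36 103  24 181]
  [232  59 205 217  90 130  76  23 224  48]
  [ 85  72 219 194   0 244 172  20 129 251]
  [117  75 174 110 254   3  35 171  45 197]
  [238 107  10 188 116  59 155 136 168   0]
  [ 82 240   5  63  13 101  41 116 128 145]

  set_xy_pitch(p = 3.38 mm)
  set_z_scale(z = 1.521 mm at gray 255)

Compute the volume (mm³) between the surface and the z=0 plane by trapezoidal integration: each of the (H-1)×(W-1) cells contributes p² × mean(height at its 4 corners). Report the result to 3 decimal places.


1026.253

height_mm = gray/255 × 1.521; cell vol = 3.38² × mean(4 corners)
unit = 3.38² × 1.521 / (4×255) = 0.0170358 mm³ per gray-sum
row 0: Σ corner-gray over 9 cells = 4409  → 75.1108
row 1: Σ corner-gray over 9 cells = 3897  → 66.3885
row 2: Σ corner-gray over 9 cells = 4495  → 76.5759
row 3: Σ corner-gray over 9 cells = 4667  → 79.5061
row 4: Σ corner-gray over 9 cells = 4910  → 83.6458
row 5: Σ corner-gray over 9 cells = 4730  → 80.5793
row 6: Σ corner-gray over 9 cells = 4500  → 76.6611
row 7: Σ corner-gray over 9 cells = 3731  → 63.5606
row 8: Σ corner-gray over 9 cells = 3536  → 60.2386
row 9: Σ corner-gray over 9 cells = 4197  → 71.4992
row 10: Σ corner-gray over 9 cells = 4764  → 81.1585
row 11: Σ corner-gray over 9 cells = 4484  → 76.3885
row 12: Σ corner-gray over 9 cells = 4164  → 70.9371
row 13: Σ corner-gray over 9 cells = 3757  → 64.0035
Σ rows: total corner-gray = 60241  → 1026.2534 mm³


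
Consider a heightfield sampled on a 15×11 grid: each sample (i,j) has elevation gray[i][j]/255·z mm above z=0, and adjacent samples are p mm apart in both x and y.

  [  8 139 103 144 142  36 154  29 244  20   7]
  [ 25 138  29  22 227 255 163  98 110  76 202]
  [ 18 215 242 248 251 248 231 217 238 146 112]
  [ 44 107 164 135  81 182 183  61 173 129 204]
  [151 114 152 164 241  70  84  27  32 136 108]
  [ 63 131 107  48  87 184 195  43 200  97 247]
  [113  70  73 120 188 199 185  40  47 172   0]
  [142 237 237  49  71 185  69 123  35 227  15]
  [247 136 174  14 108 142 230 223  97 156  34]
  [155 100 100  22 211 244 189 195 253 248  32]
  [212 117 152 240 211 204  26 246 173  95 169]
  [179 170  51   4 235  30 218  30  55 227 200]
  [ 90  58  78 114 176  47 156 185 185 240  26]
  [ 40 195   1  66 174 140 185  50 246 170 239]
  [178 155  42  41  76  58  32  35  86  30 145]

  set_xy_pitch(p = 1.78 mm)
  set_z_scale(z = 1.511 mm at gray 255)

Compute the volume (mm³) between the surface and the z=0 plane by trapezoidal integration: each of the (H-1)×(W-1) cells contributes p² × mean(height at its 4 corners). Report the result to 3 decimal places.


height_mm = gray/255 × 1.511; cell vol = 1.78² × mean(4 corners)
unit = 1.78² × 1.511 / (4×255) = 0.00469358 mm³ per gray-sum
row 0: Σ corner-gray over 10 cells = 4500  → 21.1211
row 1: Σ corner-gray over 10 cells = 6665  → 31.2827
row 2: Σ corner-gray over 10 cells = 6880  → 32.2918
row 3: Σ corner-gray over 10 cells = 4977  → 23.3600
row 4: Σ corner-gray over 10 cells = 4793  → 22.4963
row 5: Σ corner-gray over 10 cells = 4795  → 22.5057
row 6: Σ corner-gray over 10 cells = 4924  → 23.1112
row 7: Σ corner-gray over 10 cells = 5464  → 25.6457
row 8: Σ corner-gray over 10 cells = 6152  → 28.8749
row 9: Σ corner-gray over 10 cells = 6620  → 31.0715
row 10: Σ corner-gray over 10 cells = 5728  → 26.8848
row 11: Σ corner-gray over 10 cells = 5013  → 23.5289
row 12: Σ corner-gray over 10 cells = 5327  → 25.0027
row 13: Σ corner-gray over 10 cells = 4166  → 19.5535
Σ rows: total corner-gray = 76004  → 356.7309 mm³

356.731


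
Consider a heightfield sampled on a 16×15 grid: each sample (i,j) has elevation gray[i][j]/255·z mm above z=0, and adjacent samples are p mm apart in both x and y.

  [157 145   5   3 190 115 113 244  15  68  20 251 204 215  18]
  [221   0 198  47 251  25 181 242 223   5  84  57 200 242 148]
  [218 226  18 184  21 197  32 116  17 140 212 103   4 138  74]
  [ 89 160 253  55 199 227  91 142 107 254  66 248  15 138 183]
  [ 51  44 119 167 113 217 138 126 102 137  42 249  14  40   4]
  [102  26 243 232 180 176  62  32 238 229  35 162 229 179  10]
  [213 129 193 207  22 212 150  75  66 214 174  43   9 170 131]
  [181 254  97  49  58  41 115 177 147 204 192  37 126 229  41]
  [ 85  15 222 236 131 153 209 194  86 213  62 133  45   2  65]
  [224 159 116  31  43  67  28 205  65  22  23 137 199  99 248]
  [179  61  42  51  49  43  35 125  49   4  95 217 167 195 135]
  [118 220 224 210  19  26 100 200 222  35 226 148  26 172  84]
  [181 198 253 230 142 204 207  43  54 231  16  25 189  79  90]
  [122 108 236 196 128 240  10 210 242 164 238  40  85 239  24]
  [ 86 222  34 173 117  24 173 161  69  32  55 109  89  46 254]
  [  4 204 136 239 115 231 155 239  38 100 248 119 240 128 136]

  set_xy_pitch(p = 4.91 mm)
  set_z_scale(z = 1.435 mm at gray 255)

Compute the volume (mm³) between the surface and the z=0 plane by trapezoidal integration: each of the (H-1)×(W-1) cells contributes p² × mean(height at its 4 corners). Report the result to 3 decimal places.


3656.942

height_mm = gray/255 × 1.435; cell vol = 4.91² × mean(4 corners)
unit = 4.91² × 1.435 / (4×255) = 0.0339168 mm³ per gray-sum
row 0: Σ corner-gray over 14 cells = 7230  → 245.2184
row 1: Σ corner-gray over 14 cells = 6987  → 236.9766
row 2: Σ corner-gray over 14 cells = 7290  → 247.2534
row 3: Σ corner-gray over 14 cells = 7253  → 245.9985
row 4: Σ corner-gray over 14 cells = 7229  → 245.1845
row 5: Σ corner-gray over 14 cells = 7830  → 265.5684
row 6: Σ corner-gray over 14 cells = 7346  → 249.1527
row 7: Σ corner-gray over 14 cells = 7226  → 245.0827
row 8: Σ corner-gray over 14 cells = 6412  → 217.4744
row 9: Σ corner-gray over 14 cells = 5440  → 184.5073
row 10: Σ corner-gray over 14 cells = 6438  → 218.3563
row 11: Σ corner-gray over 14 cells = 7871  → 266.9590
row 12: Σ corner-gray over 14 cells = 8431  → 285.9524
row 13: Σ corner-gray over 14 cells = 7366  → 249.8311
row 14: Σ corner-gray over 14 cells = 7472  → 253.4262
Σ rows: total corner-gray = 107821  → 3656.9420 mm³


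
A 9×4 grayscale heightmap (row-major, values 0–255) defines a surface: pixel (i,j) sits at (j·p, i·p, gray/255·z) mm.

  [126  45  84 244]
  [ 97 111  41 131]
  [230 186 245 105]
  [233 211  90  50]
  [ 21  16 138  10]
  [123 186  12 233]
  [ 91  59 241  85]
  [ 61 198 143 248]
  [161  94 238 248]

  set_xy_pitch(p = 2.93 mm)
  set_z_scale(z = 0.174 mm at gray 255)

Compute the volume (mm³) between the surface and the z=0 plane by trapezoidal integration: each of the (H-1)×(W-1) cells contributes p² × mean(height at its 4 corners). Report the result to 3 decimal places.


height_mm = gray/255 × 0.174; cell vol = 2.93² × mean(4 corners)
unit = 2.93² × 0.174 / (4×255) = 0.00146448 mm³ per gray-sum
row 0: Σ corner-gray over 3 cells = 1160  → 1.6988
row 1: Σ corner-gray over 3 cells = 1729  → 2.5321
row 2: Σ corner-gray over 3 cells = 2082  → 3.0491
row 3: Σ corner-gray over 3 cells = 1224  → 1.7925
row 4: Σ corner-gray over 3 cells = 1091  → 1.5978
row 5: Σ corner-gray over 3 cells = 1528  → 2.2377
row 6: Σ corner-gray over 3 cells = 1767  → 2.5877
row 7: Σ corner-gray over 3 cells = 2064  → 3.0227
Σ rows: total corner-gray = 12645  → 18.5184 mm³

18.518


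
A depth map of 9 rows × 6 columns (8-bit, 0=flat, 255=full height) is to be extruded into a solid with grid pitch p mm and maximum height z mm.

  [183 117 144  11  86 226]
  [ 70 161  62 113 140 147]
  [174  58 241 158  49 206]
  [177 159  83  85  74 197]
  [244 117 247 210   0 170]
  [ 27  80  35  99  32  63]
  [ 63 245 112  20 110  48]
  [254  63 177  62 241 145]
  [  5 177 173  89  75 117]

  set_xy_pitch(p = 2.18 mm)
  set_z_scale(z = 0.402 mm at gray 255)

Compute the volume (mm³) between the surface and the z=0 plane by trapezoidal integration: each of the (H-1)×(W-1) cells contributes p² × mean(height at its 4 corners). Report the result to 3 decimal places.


height_mm = gray/255 × 0.402; cell vol = 2.18² × mean(4 corners)
unit = 2.18² × 0.402 / (4×255) = 0.001873 mm³ per gray-sum
row 0: Σ corner-gray over 5 cells = 2294  → 4.2967
row 1: Σ corner-gray over 5 cells = 2561  → 4.7968
row 2: Σ corner-gray over 5 cells = 2568  → 4.8099
row 3: Σ corner-gray over 5 cells = 2738  → 5.1283
row 4: Σ corner-gray over 5 cells = 2144  → 4.0157
row 5: Σ corner-gray over 5 cells = 1667  → 3.1223
row 6: Σ corner-gray over 5 cells = 2570  → 4.8136
row 7: Σ corner-gray over 5 cells = 2635  → 4.9354
Σ rows: total corner-gray = 19177  → 35.9186 mm³

35.919


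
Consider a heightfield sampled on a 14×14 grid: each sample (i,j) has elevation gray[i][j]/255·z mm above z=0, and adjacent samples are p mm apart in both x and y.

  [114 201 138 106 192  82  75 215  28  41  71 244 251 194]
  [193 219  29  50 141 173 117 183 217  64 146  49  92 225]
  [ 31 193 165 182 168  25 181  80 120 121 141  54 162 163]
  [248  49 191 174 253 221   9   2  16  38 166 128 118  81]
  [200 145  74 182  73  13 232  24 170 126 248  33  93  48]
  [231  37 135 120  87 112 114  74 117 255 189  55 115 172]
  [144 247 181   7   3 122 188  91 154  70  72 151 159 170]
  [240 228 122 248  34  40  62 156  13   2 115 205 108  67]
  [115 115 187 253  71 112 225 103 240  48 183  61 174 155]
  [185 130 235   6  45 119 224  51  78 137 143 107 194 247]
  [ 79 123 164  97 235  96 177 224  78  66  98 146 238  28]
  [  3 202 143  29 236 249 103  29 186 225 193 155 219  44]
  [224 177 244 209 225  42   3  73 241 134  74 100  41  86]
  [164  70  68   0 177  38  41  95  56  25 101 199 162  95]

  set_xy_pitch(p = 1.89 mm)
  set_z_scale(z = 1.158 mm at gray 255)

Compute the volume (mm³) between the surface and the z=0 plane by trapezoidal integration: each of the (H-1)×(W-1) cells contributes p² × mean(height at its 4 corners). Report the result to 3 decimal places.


352.368

height_mm = gray/255 × 1.158; cell vol = 1.89² × mean(4 corners)
unit = 1.89² × 1.158 / (4×255) = 0.00405538 mm³ per gray-sum
row 0: Σ corner-gray over 13 cells = 6974  → 28.2822
row 1: Σ corner-gray over 13 cells = 6756  → 27.3982
row 2: Σ corner-gray over 13 cells = 6437  → 26.1045
row 3: Σ corner-gray over 13 cells = 6133  → 24.8717
row 4: Σ corner-gray over 13 cells = 6297  → 25.5368
row 5: Σ corner-gray over 13 cells = 6427  → 26.0640
row 6: Σ corner-gray over 13 cells = 6177  → 25.0501
row 7: Σ corner-gray over 13 cells = 6787  → 27.5239
row 8: Σ corner-gray over 13 cells = 7184  → 29.1339
row 9: Σ corner-gray over 13 cells = 6961  → 28.2295
row 10: Σ corner-gray over 13 cells = 7576  → 30.7236
row 11: Σ corner-gray over 13 cells = 7421  → 30.0950
row 12: Σ corner-gray over 13 cells = 5759  → 23.3550
Σ rows: total corner-gray = 86889  → 352.3683 mm³


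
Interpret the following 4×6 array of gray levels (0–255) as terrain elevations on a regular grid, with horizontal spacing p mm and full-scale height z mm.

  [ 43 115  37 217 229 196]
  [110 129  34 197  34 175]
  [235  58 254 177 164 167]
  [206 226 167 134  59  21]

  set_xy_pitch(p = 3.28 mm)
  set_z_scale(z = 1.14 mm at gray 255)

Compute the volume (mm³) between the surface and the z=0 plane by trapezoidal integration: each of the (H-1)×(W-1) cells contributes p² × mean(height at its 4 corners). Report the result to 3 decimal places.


height_mm = gray/255 × 1.14; cell vol = 3.28² × mean(4 corners)
unit = 3.28² × 1.14 / (4×255) = 0.0120241 mm³ per gray-sum
row 0: Σ corner-gray over 5 cells = 2508  → 30.1564
row 1: Σ corner-gray over 5 cells = 2781  → 33.4390
row 2: Σ corner-gray over 5 cells = 3107  → 37.3589
Σ rows: total corner-gray = 8396  → 100.9543 mm³

100.954


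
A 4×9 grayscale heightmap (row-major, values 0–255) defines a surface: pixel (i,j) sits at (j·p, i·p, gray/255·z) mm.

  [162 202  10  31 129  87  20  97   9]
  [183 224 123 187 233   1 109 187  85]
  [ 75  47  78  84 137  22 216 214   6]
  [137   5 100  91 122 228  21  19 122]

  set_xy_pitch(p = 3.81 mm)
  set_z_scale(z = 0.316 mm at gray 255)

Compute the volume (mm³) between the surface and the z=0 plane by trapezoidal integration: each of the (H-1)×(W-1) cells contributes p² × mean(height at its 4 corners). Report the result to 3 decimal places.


height_mm = gray/255 × 0.316; cell vol = 3.81² × mean(4 corners)
unit = 3.81² × 0.316 / (4×255) = 0.00449714 mm³ per gray-sum
row 0: Σ corner-gray over 8 cells = 3719  → 16.7249
row 1: Σ corner-gray over 8 cells = 4073  → 18.3169
row 2: Σ corner-gray over 8 cells = 3108  → 13.9771
Σ rows: total corner-gray = 10900  → 49.0189 mm³

49.019


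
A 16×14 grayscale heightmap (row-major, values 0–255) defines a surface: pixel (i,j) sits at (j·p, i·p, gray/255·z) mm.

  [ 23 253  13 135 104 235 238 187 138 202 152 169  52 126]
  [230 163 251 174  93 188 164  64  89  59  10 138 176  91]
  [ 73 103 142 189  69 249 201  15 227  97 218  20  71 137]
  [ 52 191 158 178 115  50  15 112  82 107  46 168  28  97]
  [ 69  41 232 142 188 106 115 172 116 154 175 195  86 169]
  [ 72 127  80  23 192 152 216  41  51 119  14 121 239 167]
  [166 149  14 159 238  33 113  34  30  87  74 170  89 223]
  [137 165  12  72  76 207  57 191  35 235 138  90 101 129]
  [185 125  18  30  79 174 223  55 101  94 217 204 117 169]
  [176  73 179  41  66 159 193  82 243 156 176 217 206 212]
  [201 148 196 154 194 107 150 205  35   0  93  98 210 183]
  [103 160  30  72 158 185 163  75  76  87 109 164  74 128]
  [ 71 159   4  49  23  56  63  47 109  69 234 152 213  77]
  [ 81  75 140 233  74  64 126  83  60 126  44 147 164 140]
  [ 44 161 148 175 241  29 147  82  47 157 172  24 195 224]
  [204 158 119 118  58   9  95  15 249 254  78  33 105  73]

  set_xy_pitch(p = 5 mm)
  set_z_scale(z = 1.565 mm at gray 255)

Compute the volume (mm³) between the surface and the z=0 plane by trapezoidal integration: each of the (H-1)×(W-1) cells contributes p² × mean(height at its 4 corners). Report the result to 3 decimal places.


height_mm = gray/255 × 1.565; cell vol = 5² × mean(4 corners)
unit = 5² × 1.565 / (4×255) = 0.0383578 mm³ per gray-sum
row 0: Σ corner-gray over 13 cells = 7364  → 282.4672
row 1: Σ corner-gray over 13 cells = 6871  → 263.5567
row 2: Σ corner-gray over 13 cells = 6061  → 232.4869
row 3: Σ corner-gray over 13 cells = 6331  → 242.8435
row 4: Σ corner-gray over 13 cells = 6671  → 255.8852
row 5: Σ corner-gray over 13 cells = 5758  → 220.8645
row 6: Σ corner-gray over 13 cells = 5793  → 222.2070
row 7: Σ corner-gray over 13 cells = 6252  → 239.8132
row 8: Σ corner-gray over 13 cells = 7198  → 276.0998
row 9: Σ corner-gray over 13 cells = 7534  → 288.9880
row 10: Σ corner-gray over 13 cells = 6501  → 249.3643
row 11: Σ corner-gray over 13 cells = 5441  → 208.7050
row 12: Σ corner-gray over 13 cells = 5397  → 207.0173
row 13: Σ corner-gray over 13 cells = 6317  → 242.3065
row 14: Σ corner-gray over 13 cells = 6283  → 241.0023
Σ rows: total corner-gray = 95772  → 3673.6074 mm³

3673.607


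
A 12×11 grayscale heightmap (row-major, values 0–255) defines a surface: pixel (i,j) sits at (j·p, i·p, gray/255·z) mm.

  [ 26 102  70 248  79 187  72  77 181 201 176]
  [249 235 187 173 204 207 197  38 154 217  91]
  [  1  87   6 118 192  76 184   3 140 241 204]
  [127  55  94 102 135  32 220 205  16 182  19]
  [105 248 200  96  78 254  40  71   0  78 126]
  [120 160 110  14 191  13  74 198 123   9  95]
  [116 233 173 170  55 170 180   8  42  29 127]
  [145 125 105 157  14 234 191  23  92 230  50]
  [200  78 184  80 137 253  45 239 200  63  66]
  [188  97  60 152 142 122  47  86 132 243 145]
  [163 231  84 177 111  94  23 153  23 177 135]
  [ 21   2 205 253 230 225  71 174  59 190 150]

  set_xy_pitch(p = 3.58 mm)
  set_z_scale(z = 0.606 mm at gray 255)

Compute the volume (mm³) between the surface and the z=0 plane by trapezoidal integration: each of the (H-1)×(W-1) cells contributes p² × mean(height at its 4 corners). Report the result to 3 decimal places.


height_mm = gray/255 × 0.606; cell vol = 3.58² × mean(4 corners)
unit = 3.58² × 0.606 / (4×255) = 0.00761445 mm³ per gray-sum
row 0: Σ corner-gray over 10 cells = 6200  → 47.2096
row 1: Σ corner-gray over 10 cells = 5863  → 44.6435
row 2: Σ corner-gray over 10 cells = 4527  → 34.4706
row 3: Σ corner-gray over 10 cells = 4589  → 34.9427
row 4: Σ corner-gray over 10 cells = 4360  → 33.1990
row 5: Σ corner-gray over 10 cells = 4362  → 33.2142
row 6: Σ corner-gray over 10 cells = 4900  → 37.3108
row 7: Σ corner-gray over 10 cells = 5361  → 40.8211
row 8: Σ corner-gray over 10 cells = 5319  → 40.5013
row 9: Σ corner-gray over 10 cells = 4939  → 37.6078
row 10: Σ corner-gray over 10 cells = 5433  → 41.3693
Σ rows: total corner-gray = 55853  → 425.2898 mm³

425.290


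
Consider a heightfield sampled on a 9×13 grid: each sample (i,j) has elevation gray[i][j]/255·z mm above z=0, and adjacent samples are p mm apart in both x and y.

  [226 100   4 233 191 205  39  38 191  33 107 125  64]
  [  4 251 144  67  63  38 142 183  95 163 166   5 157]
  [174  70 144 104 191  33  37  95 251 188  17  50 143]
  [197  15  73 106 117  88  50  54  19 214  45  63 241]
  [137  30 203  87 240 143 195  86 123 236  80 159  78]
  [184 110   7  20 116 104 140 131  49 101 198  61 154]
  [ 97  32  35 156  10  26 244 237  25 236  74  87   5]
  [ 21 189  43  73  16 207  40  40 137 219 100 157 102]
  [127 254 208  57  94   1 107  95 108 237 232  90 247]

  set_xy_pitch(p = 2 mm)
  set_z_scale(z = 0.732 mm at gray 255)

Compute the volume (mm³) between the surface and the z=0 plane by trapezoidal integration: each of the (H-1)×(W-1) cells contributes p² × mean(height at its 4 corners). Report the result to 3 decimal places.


height_mm = gray/255 × 0.732; cell vol = 2² × mean(4 corners)
unit = 2² × 0.732 / (4×255) = 0.00287059 mm³ per gray-sum
row 0: Σ corner-gray over 12 cells = 5617  → 16.1241
row 1: Σ corner-gray over 12 cells = 5472  → 15.7079
row 2: Σ corner-gray over 12 cells = 4803  → 13.7874
row 3: Σ corner-gray over 12 cells = 5505  → 15.8026
row 4: Σ corner-gray over 12 cells = 5791  → 16.6236
row 5: Σ corner-gray over 12 cells = 4838  → 13.8879
row 6: Σ corner-gray over 12 cells = 4991  → 14.3271
row 7: Σ corner-gray over 12 cells = 5905  → 16.9508
Σ rows: total corner-gray = 42922  → 123.2114 mm³

123.211


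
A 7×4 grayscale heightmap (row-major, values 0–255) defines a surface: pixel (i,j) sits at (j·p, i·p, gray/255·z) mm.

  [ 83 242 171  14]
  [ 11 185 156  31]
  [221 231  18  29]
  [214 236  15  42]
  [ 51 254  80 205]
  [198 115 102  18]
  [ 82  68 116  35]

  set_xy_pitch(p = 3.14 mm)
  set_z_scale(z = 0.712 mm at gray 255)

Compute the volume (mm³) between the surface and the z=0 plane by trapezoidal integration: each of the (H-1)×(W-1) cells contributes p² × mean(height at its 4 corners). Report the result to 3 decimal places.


62.052

height_mm = gray/255 × 0.712; cell vol = 3.14² × mean(4 corners)
unit = 3.14² × 0.712 / (4×255) = 0.00688239 mm³ per gray-sum
row 0: Σ corner-gray over 3 cells = 1647  → 11.3353
row 1: Σ corner-gray over 3 cells = 1472  → 10.1309
row 2: Σ corner-gray over 3 cells = 1506  → 10.3649
row 3: Σ corner-gray over 3 cells = 1682  → 11.5762
row 4: Σ corner-gray over 3 cells = 1574  → 10.8329
row 5: Σ corner-gray over 3 cells = 1135  → 7.8115
Σ rows: total corner-gray = 9016  → 62.0516 mm³


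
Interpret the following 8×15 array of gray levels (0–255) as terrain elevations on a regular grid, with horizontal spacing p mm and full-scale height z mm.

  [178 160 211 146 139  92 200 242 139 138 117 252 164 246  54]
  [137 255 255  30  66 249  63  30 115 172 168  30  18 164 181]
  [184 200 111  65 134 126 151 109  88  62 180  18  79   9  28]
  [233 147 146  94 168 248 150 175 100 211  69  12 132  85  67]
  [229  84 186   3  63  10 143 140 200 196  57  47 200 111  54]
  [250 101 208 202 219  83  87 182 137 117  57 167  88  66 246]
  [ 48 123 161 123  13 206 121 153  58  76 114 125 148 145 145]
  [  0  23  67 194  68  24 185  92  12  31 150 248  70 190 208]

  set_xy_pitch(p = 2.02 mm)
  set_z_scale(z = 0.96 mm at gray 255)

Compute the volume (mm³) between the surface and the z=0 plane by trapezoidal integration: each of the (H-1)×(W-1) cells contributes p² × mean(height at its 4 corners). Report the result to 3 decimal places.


187.641

height_mm = gray/255 × 0.96; cell vol = 2.02² × mean(4 corners)
unit = 2.02² × 0.96 / (4×255) = 0.00384038 mm³ per gray-sum
row 0: Σ corner-gray over 14 cells = 8272  → 31.7676
row 1: Σ corner-gray over 14 cells = 6424  → 24.6706
row 2: Σ corner-gray over 14 cells = 6650  → 25.5385
row 3: Σ corner-gray over 14 cells = 6937  → 26.6407
row 4: Σ corner-gray over 14 cells = 7087  → 27.2167
row 5: Σ corner-gray over 14 cells = 7249  → 27.8389
row 6: Σ corner-gray over 14 cells = 6241  → 23.9678
Σ rows: total corner-gray = 48860  → 187.6408 mm³


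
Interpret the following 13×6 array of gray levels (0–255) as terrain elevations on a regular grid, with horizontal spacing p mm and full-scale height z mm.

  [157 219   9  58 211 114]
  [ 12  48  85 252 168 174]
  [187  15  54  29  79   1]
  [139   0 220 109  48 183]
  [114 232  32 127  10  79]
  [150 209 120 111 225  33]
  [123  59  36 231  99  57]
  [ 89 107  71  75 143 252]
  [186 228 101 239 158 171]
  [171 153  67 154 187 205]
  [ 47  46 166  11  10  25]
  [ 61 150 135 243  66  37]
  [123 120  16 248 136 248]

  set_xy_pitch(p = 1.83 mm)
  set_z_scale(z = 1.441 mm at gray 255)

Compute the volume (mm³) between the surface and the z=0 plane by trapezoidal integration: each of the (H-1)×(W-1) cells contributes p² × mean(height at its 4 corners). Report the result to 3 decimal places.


height_mm = gray/255 × 1.441; cell vol = 1.83² × mean(4 corners)
unit = 1.83² × 1.441 / (4×255) = 0.00473114 mm³ per gray-sum
row 0: Σ corner-gray over 5 cells = 2557  → 12.0975
row 1: Σ corner-gray over 5 cells = 1834  → 8.6769
row 2: Σ corner-gray over 5 cells = 1618  → 7.6550
row 3: Σ corner-gray over 5 cells = 2071  → 9.7982
row 4: Σ corner-gray over 5 cells = 2508  → 11.8657
row 5: Σ corner-gray over 5 cells = 2543  → 12.0313
row 6: Σ corner-gray over 5 cells = 2163  → 10.2335
row 7: Σ corner-gray over 5 cells = 2942  → 13.9190
row 8: Σ corner-gray over 5 cells = 3307  → 15.6459
row 9: Σ corner-gray over 5 cells = 2036  → 9.6326
row 10: Σ corner-gray over 5 cells = 1824  → 8.6296
row 11: Σ corner-gray over 5 cells = 2697  → 12.7599
Σ rows: total corner-gray = 28100  → 132.9451 mm³

132.945


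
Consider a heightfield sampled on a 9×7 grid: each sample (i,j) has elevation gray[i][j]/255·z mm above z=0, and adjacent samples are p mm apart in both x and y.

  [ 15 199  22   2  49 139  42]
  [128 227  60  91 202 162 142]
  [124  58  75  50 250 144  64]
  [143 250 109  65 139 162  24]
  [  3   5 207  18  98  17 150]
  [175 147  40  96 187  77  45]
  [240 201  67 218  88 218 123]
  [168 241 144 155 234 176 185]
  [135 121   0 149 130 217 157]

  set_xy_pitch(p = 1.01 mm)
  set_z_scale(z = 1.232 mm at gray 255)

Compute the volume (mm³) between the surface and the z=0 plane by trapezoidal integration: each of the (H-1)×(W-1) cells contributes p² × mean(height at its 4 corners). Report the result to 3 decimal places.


height_mm = gray/255 × 1.232; cell vol = 1.01² × mean(4 corners)
unit = 1.01² × 1.232 / (4×255) = 0.00123212 mm³ per gray-sum
row 0: Σ corner-gray over 6 cells = 2633  → 3.2442
row 1: Σ corner-gray over 6 cells = 3096  → 3.8146
row 2: Σ corner-gray over 6 cells = 2959  → 3.6458
row 3: Σ corner-gray over 6 cells = 2460  → 3.0310
row 4: Σ corner-gray over 6 cells = 2157  → 2.6577
row 5: Σ corner-gray over 6 cells = 3261  → 4.0179
row 6: Σ corner-gray over 6 cells = 4200  → 5.1749
row 7: Σ corner-gray over 6 cells = 3779  → 4.6562
Σ rows: total corner-gray = 24545  → 30.2424 mm³

30.242


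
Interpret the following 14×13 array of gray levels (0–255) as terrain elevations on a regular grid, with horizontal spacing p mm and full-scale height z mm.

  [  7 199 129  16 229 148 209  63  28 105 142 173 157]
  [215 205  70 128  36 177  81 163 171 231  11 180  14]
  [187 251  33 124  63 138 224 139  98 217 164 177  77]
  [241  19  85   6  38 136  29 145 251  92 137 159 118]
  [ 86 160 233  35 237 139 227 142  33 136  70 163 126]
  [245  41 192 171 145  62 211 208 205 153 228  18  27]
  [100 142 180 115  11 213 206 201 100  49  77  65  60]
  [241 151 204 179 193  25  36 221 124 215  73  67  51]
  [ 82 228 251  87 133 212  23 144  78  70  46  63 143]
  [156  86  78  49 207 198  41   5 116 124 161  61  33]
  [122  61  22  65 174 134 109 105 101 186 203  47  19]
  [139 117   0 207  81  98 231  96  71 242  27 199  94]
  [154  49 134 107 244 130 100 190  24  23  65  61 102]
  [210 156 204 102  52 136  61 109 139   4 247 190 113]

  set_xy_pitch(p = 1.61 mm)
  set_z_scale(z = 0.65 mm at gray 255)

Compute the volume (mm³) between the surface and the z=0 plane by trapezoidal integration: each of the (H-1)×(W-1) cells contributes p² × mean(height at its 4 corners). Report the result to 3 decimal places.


height_mm = gray/255 × 0.65; cell vol = 1.61² × mean(4 corners)
unit = 1.61² × 0.65 / (4×255) = 0.00165183 mm³ per gray-sum
row 0: Σ corner-gray over 12 cells = 6181  → 10.2100
row 1: Σ corner-gray over 12 cells = 6655  → 10.9929
row 2: Σ corner-gray over 12 cells = 6073  → 10.0316
row 3: Σ corner-gray over 12 cells = 5915  → 9.7706
row 4: Σ corner-gray over 12 cells = 6902  → 11.4009
row 5: Σ corner-gray over 12 cells = 6418  → 10.6014
row 6: Σ corner-gray over 12 cells = 6146  → 10.1521
row 7: Σ corner-gray over 12 cells = 6163  → 10.1802
row 8: Σ corner-gray over 12 cells = 5336  → 8.8142
row 9: Σ corner-gray over 12 cells = 4996  → 8.2525
row 10: Σ corner-gray over 12 cells = 5526  → 9.1280
row 11: Σ corner-gray over 12 cells = 5481  → 9.0537
row 12: Σ corner-gray over 12 cells = 5633  → 9.3047
Σ rows: total corner-gray = 77425  → 127.8928 mm³

127.893


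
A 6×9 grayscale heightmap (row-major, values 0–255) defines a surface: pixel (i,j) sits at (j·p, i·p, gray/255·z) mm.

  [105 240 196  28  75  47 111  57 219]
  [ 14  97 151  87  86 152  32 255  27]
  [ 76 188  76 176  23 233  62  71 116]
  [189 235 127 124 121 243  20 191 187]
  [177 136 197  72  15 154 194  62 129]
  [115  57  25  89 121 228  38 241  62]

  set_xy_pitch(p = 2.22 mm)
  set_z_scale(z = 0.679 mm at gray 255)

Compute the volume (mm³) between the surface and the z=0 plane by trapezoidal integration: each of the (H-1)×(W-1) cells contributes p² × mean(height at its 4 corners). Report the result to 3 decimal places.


height_mm = gray/255 × 0.679; cell vol = 2.22² × mean(4 corners)
unit = 2.22² × 0.679 / (4×255) = 0.00328077 mm³ per gray-sum
row 0: Σ corner-gray over 8 cells = 3593  → 11.7878
row 1: Σ corner-gray over 8 cells = 3611  → 11.8469
row 2: Σ corner-gray over 8 cells = 4348  → 14.2648
row 3: Σ corner-gray over 8 cells = 4464  → 14.6453
row 4: Σ corner-gray over 8 cells = 3741  → 12.2734
Σ rows: total corner-gray = 19757  → 64.8181 mm³

64.818
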